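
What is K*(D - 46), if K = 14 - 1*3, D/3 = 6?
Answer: -308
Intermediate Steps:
D = 18 (D = 3*6 = 18)
K = 11 (K = 14 - 3 = 11)
K*(D - 46) = 11*(18 - 46) = 11*(-28) = -308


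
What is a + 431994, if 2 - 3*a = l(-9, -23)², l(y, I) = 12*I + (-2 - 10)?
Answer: 1213040/3 ≈ 4.0435e+5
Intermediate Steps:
l(y, I) = -12 + 12*I (l(y, I) = 12*I - 12 = -12 + 12*I)
a = -82942/3 (a = ⅔ - (-12 + 12*(-23))²/3 = ⅔ - (-12 - 276)²/3 = ⅔ - ⅓*(-288)² = ⅔ - ⅓*82944 = ⅔ - 27648 = -82942/3 ≈ -27647.)
a + 431994 = -82942/3 + 431994 = 1213040/3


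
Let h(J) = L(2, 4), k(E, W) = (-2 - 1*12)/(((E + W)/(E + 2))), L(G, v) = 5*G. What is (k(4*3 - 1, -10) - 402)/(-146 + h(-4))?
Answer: 73/17 ≈ 4.2941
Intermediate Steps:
k(E, W) = -14*(2 + E)/(E + W) (k(E, W) = (-2 - 12)/(((E + W)/(2 + E))) = -14*(2 + E)/(E + W))
h(J) = 10 (h(J) = 5*2 = 10)
(k(4*3 - 1, -10) - 402)/(-146 + h(-4)) = (14*(-2 - (4*3 - 1))/((4*3 - 1) - 10) - 402)/(-146 + 10) = (14*(-2 - (12 - 1))/((12 - 1) - 10) - 402)/(-136) = (14*(-2 - 1*11)/(11 - 10) - 402)*(-1/136) = (14*(-2 - 11)/1 - 402)*(-1/136) = (14*1*(-13) - 402)*(-1/136) = (-182 - 402)*(-1/136) = -584*(-1/136) = 73/17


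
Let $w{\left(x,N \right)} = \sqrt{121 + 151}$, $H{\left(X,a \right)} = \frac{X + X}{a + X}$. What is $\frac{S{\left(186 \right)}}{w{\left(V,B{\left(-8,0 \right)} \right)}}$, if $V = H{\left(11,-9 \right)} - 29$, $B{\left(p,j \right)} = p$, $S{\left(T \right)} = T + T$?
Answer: $\frac{93 \sqrt{17}}{17} \approx 22.556$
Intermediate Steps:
$H{\left(X,a \right)} = \frac{2 X}{X + a}$
$S{\left(T \right)} = 2 T$
$V = -18$ ($V = 2 \cdot 11 \frac{1}{11 - 9} - 29 = 2 \cdot 11 \cdot \frac{1}{2} - 29 = 11 - 29 = -18$)
$w{\left(x,N \right)} = 4 \sqrt{17}$ ($w{\left(x,N \right)} = \sqrt{272} = 4 \sqrt{17}$)
$\frac{S{\left(186 \right)}}{w{\left(V,B{\left(-8,0 \right)} \right)}} = \frac{2 \cdot 186}{4 \sqrt{17}} = 372 \frac{\sqrt{17}}{68} = \frac{93 \sqrt{17}}{17}$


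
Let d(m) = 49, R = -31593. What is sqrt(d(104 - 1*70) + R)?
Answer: 2*I*sqrt(7886) ≈ 177.61*I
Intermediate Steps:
sqrt(d(104 - 1*70) + R) = sqrt(49 - 31593) = sqrt(-31544) = 2*I*sqrt(7886)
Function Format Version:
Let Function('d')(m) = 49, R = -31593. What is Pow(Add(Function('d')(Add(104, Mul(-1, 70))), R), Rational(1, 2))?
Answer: Mul(2, I, Pow(7886, Rational(1, 2))) ≈ Mul(177.61, I)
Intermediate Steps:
Pow(Add(Function('d')(Add(104, Mul(-1, 70))), R), Rational(1, 2)) = Pow(Add(49, -31593), Rational(1, 2)) = Pow(-31544, Rational(1, 2)) = Mul(2, I, Pow(7886, Rational(1, 2)))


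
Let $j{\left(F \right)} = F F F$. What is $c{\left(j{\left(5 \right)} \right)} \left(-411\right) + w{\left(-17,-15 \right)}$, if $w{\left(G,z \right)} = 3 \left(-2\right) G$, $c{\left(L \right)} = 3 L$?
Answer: $-154023$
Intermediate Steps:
$j{\left(F \right)} = F^{3}$ ($j{\left(F \right)} = F^{2} F = F^{3}$)
$w{\left(G,z \right)} = - 6 G$
$c{\left(j{\left(5 \right)} \right)} \left(-411\right) + w{\left(-17,-15 \right)} = 3 \cdot 5^{3} \left(-411\right) - -102 = 3 \cdot 125 \left(-411\right) + 102 = 375 \left(-411\right) + 102 = -154125 + 102 = -154023$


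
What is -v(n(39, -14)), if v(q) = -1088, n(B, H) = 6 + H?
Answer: 1088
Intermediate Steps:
-v(n(39, -14)) = -1*(-1088) = 1088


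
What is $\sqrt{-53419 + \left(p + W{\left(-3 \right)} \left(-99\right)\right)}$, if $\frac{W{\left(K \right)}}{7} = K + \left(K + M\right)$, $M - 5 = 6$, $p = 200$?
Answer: $2 i \sqrt{14171} \approx 238.08 i$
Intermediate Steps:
$M = 11$ ($M = 5 + 6 = 11$)
$W{\left(K \right)} = 77 + 14 K$ ($W{\left(K \right)} = 7 \left(K + \left(K + 11\right)\right) = 7 \left(K + \left(11 + K\right)\right) = 7 \left(11 + 2 K\right) = 77 + 14 K$)
$\sqrt{-53419 + \left(p + W{\left(-3 \right)} \left(-99\right)\right)} = \sqrt{-53419 + \left(200 + \left(77 + 14 \left(-3\right)\right) \left(-99\right)\right)} = \sqrt{-53419 + \left(200 + \left(77 - 42\right) \left(-99\right)\right)} = \sqrt{-53419 + \left(200 + 35 \left(-99\right)\right)} = \sqrt{-53419 + \left(200 - 3465\right)} = \sqrt{-53419 - 3265} = \sqrt{-56684} = 2 i \sqrt{14171}$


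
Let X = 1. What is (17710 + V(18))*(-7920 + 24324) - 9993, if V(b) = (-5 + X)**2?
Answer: 290767311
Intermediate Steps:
V(b) = 16 (V(b) = (-5 + 1)**2 = (-4)**2 = 16)
(17710 + V(18))*(-7920 + 24324) - 9993 = (17710 + 16)*(-7920 + 24324) - 9993 = 17726*16404 - 9993 = 290777304 - 9993 = 290767311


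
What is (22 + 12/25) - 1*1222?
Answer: -29988/25 ≈ -1199.5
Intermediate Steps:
(22 + 12/25) - 1*1222 = (22 + 12*(1/25)) - 1222 = (22 + 12/25) - 1222 = 562/25 - 1222 = -29988/25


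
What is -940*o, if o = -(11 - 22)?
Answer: -10340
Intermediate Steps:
o = 11 (o = -1*(-11) = 11)
-940*o = -940*11 = -10340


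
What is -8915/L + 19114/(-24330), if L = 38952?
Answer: -160238413/157950360 ≈ -1.0145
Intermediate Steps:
-8915/L + 19114/(-24330) = -8915/38952 + 19114/(-24330) = -8915*1/38952 + 19114*(-1/24330) = -8915/38952 - 9557/12165 = -160238413/157950360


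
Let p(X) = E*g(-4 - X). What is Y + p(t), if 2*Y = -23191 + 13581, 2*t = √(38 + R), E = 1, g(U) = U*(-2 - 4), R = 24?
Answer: -4781 + 3*√62 ≈ -4757.4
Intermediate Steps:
g(U) = -6*U (g(U) = U*(-6) = -6*U)
t = √62/2 (t = √(38 + 24)/2 = √62/2 ≈ 3.9370)
p(X) = 24 + 6*X (p(X) = 1*(-6*(-4 - X)) = 1*(24 + 6*X) = 24 + 6*X)
Y = -4805 (Y = (-23191 + 13581)/2 = (½)*(-9610) = -4805)
Y + p(t) = -4805 + (24 + 6*(√62/2)) = -4805 + (24 + 3*√62) = -4781 + 3*√62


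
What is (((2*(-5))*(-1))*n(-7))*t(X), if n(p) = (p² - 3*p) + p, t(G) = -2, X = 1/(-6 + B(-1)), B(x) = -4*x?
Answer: -1260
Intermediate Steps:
X = -½ (X = 1/(-6 - 4*(-1)) = 1/(-6 + 4) = 1/(-2) = -½ ≈ -0.50000)
n(p) = p² - 2*p
(((2*(-5))*(-1))*n(-7))*t(X) = (((2*(-5))*(-1))*(-7*(-2 - 7)))*(-2) = ((-10*(-1))*(-7*(-9)))*(-2) = (10*63)*(-2) = 630*(-2) = -1260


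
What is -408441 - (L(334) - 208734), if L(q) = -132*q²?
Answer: 14525685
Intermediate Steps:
-408441 - (L(334) - 208734) = -408441 - (-132*334² - 208734) = -408441 - (-132*111556 - 208734) = -408441 - (-14725392 - 208734) = -408441 - 1*(-14934126) = -408441 + 14934126 = 14525685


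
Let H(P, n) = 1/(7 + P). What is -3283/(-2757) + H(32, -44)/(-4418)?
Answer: 188554903/158345538 ≈ 1.1908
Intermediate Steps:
-3283/(-2757) + H(32, -44)/(-4418) = -3283/(-2757) + 1/((7 + 32)*(-4418)) = -3283*(-1/2757) - 1/4418/39 = 3283/2757 + (1/39)*(-1/4418) = 3283/2757 - 1/172302 = 188554903/158345538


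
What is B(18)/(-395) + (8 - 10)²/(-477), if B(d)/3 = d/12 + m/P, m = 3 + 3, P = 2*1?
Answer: -16039/376830 ≈ -0.042563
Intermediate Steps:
P = 2
m = 6
B(d) = 9 + d/4 (B(d) = 3*(d/12 + 6/2) = 3*(d*(1/12) + 6*(½)) = 3*(d/12 + 3) = 3*(3 + d/12) = 9 + d/4)
B(18)/(-395) + (8 - 10)²/(-477) = (9 + (¼)*18)/(-395) + (8 - 10)²/(-477) = (9 + 9/2)*(-1/395) + (-2)²*(-1/477) = (27/2)*(-1/395) + 4*(-1/477) = -27/790 - 4/477 = -16039/376830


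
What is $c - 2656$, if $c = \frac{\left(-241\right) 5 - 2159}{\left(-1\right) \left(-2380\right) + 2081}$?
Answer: $- \frac{11851780}{4461} \approx -2656.8$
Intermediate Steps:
$c = - \frac{3364}{4461}$ ($c = \frac{-1205 - 2159}{2380 + 2081} = - \frac{3364}{4461} \approx -0.75409$)
$c - 2656 = - \frac{3364}{4461} - 2656 = - \frac{11851780}{4461}$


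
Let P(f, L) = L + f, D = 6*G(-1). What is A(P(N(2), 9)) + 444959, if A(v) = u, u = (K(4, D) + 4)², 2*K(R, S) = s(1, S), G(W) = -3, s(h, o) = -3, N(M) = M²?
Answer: 1779861/4 ≈ 4.4497e+5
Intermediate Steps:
D = -18 (D = 6*(-3) = -18)
K(R, S) = -3/2 (K(R, S) = (½)*(-3) = -3/2)
u = 25/4 (u = (-3/2 + 4)² = (5/2)² = 25/4 ≈ 6.2500)
A(v) = 25/4
A(P(N(2), 9)) + 444959 = 25/4 + 444959 = 1779861/4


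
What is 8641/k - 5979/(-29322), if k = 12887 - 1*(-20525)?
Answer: 75523625/163284444 ≈ 0.46253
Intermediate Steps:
k = 33412 (k = 12887 + 20525 = 33412)
8641/k - 5979/(-29322) = 8641/33412 - 5979/(-29322) = 8641*(1/33412) - 5979*(-1/29322) = 8641/33412 + 1993/9774 = 75523625/163284444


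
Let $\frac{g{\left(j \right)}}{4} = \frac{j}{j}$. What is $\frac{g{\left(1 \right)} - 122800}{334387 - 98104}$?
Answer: $- \frac{40932}{78761} \approx -0.5197$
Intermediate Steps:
$g{\left(j \right)} = 4$ ($g{\left(j \right)} = 4 \frac{j}{j} = 4 \cdot 1 = 4$)
$\frac{g{\left(1 \right)} - 122800}{334387 - 98104} = \frac{4 - 122800}{334387 - 98104} = - \frac{122796}{236283} = \left(-122796\right) \frac{1}{236283} = - \frac{40932}{78761}$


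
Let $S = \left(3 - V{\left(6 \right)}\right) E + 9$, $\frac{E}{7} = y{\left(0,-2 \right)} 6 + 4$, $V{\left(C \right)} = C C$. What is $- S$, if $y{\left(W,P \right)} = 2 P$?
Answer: $-4629$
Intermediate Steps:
$V{\left(C \right)} = C^{2}$
$E = -140$ ($E = 7 \left(2 \left(-2\right) 6 + 4\right) = 7 \left(\left(-4\right) 6 + 4\right) = 7 \left(-24 + 4\right) = 7 \left(-20\right) = -140$)
$S = 4629$ ($S = \left(3 - 6^{2}\right) \left(-140\right) + 9 = \left(3 - 36\right) \left(-140\right) + 9 = \left(-33\right) \left(-140\right) + 9 = 4620 + 9 = 4629$)
$- S = \left(-1\right) 4629 = -4629$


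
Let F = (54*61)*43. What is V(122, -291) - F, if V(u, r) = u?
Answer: -141520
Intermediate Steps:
F = 141642 (F = 3294*43 = 141642)
V(122, -291) - F = 122 - 1*141642 = 122 - 141642 = -141520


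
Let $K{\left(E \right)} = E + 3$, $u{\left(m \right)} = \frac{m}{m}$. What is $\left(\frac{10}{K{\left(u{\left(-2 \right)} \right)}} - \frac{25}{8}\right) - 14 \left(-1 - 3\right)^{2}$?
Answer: $- \frac{1797}{8} \approx -224.63$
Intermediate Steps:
$u{\left(m \right)} = 1$
$K{\left(E \right)} = 3 + E$
$\left(\frac{10}{K{\left(u{\left(-2 \right)} \right)}} - \frac{25}{8}\right) - 14 \left(-1 - 3\right)^{2} = \left(\frac{10}{3 + 1} - \frac{25}{8}\right) - 14 \left(-1 - 3\right)^{2} = \left(\frac{10}{4} - \frac{25}{8}\right) - 14 \left(-4\right)^{2} = \left(10 \cdot \frac{1}{4} - \frac{25}{8}\right) - 224 = \left(\frac{5}{2} - \frac{25}{8}\right) - 224 = - \frac{5}{8} - 224 = - \frac{1797}{8}$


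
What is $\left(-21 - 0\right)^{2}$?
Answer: $441$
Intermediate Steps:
$\left(-21 - 0\right)^{2} = \left(-21 + 0\right)^{2} = \left(-21\right)^{2} = 441$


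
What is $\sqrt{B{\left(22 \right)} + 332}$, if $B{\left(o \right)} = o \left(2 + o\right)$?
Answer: $2 \sqrt{215} \approx 29.326$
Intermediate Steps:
$\sqrt{B{\left(22 \right)} + 332} = \sqrt{22 \left(2 + 22\right) + 332} = \sqrt{22 \cdot 24 + 332} = \sqrt{528 + 332} = \sqrt{860} = 2 \sqrt{215}$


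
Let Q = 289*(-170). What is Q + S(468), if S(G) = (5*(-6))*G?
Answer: -63170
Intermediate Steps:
S(G) = -30*G
Q = -49130
Q + S(468) = -49130 - 30*468 = -49130 - 14040 = -63170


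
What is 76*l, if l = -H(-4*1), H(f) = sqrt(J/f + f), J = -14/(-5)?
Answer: -38*I*sqrt(470)/5 ≈ -164.76*I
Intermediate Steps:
J = 14/5 (J = -14*(-1/5) = 14/5 ≈ 2.8000)
H(f) = sqrt(f + 14/(5*f)) (H(f) = sqrt(14/(5*f) + f) = sqrt(f + 14/(5*f)))
l = -I*sqrt(470)/10 (l = -sqrt(25*(-4*1) + 70/((-4*1)))/5 = -sqrt(25*(-4) + 70/(-4))/5 = -sqrt(-100 + 70*(-1/4))/5 = -sqrt(-100 - 35/2)/5 = -sqrt(-235/2)/5 = -I*sqrt(470)/2/5 = -I*sqrt(470)/10 ≈ -2.1679*I)
76*l = 76*(-I*sqrt(470)/10) = -38*I*sqrt(470)/5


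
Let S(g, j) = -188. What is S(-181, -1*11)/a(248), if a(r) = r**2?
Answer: -47/15376 ≈ -0.0030567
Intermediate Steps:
S(-181, -1*11)/a(248) = -188/(248**2) = -188/61504 = -188*1/61504 = -47/15376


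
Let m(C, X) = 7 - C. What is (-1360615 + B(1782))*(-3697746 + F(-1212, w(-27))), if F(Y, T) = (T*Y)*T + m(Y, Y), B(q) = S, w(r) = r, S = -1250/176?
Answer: 548394112205875/88 ≈ 6.2318e+12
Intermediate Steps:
S = -625/88 (S = -1250*1/176 = -625/88 ≈ -7.1023)
B(q) = -625/88
F(Y, T) = 7 - Y + Y*T² (F(Y, T) = (T*Y)*T + (7 - Y) = Y*T² + (7 - Y) = 7 - Y + Y*T²)
(-1360615 + B(1782))*(-3697746 + F(-1212, w(-27))) = (-1360615 - 625/88)*(-3697746 + (7 - 1*(-1212) - 1212*(-27)²)) = -119734745*(-3697746 + (7 + 1212 - 1212*729))/88 = -119734745*(-3697746 + (7 + 1212 - 883548))/88 = -119734745*(-3697746 - 882329)/88 = -119734745/88*(-4580075) = 548394112205875/88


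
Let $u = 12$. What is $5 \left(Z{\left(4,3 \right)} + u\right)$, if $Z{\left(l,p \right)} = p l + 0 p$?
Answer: $120$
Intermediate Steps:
$Z{\left(l,p \right)} = l p$ ($Z{\left(l,p \right)} = l p + 0 = l p$)
$5 \left(Z{\left(4,3 \right)} + u\right) = 5 \left(4 \cdot 3 + 12\right) = 5 \left(12 + 12\right) = 5 \cdot 24 = 120$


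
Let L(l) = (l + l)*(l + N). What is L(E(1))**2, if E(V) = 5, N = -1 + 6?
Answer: 10000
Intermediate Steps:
N = 5
L(l) = 2*l*(5 + l) (L(l) = (l + l)*(l + 5) = (2*l)*(5 + l) = 2*l*(5 + l))
L(E(1))**2 = (2*5*(5 + 5))**2 = (2*5*10)**2 = 100**2 = 10000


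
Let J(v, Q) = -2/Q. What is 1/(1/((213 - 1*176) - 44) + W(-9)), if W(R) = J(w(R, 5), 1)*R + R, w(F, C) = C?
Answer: 7/62 ≈ 0.11290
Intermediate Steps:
W(R) = -R (W(R) = (-2/1)*R + R = (-2*1)*R + R = -2*R + R = -R)
1/(1/((213 - 1*176) - 44) + W(-9)) = 1/(1/((213 - 1*176) - 44) - 1*(-9)) = 1/(1/((213 - 176) - 44) + 9) = 1/(1/(37 - 44) + 9) = 1/(1/(-7) + 9) = 1/(-⅐ + 9) = 1/(62/7) = 7/62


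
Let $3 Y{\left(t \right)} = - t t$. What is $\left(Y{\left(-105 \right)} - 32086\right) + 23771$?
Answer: $-11990$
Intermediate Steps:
$Y{\left(t \right)} = - \frac{t^{2}}{3}$ ($Y{\left(t \right)} = \frac{- t t}{3} = \frac{\left(-1\right) t^{2}}{3} = - \frac{t^{2}}{3}$)
$\left(Y{\left(-105 \right)} - 32086\right) + 23771 = \left(- \frac{\left(-105\right)^{2}}{3} - 32086\right) + 23771 = \left(\left(- \frac{1}{3}\right) 11025 - 32086\right) + 23771 = \left(-3675 - 32086\right) + 23771 = -35761 + 23771 = -11990$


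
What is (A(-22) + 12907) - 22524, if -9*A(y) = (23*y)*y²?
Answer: 158351/9 ≈ 17595.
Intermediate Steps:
A(y) = -23*y³/9 (A(y) = -23*y*y²/9 = -23*y³/9)
(A(-22) + 12907) - 22524 = (-23/9*(-22)³ + 12907) - 22524 = (-23/9*(-10648) + 12907) - 22524 = (244904/9 + 12907) - 22524 = 361067/9 - 22524 = 158351/9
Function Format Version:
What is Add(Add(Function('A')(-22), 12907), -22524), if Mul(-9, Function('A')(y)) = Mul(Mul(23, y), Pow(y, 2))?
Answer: Rational(158351, 9) ≈ 17595.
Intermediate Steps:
Function('A')(y) = Mul(Rational(-23, 9), Pow(y, 3)) (Function('A')(y) = Mul(Rational(-1, 9), Mul(Mul(23, y), Pow(y, 2))) = Mul(Rational(-1, 9), Mul(23, Pow(y, 3))) = Mul(Rational(-23, 9), Pow(y, 3)))
Add(Add(Function('A')(-22), 12907), -22524) = Add(Add(Mul(Rational(-23, 9), Pow(-22, 3)), 12907), -22524) = Add(Add(Mul(Rational(-23, 9), -10648), 12907), -22524) = Add(Add(Rational(244904, 9), 12907), -22524) = Add(Rational(361067, 9), -22524) = Rational(158351, 9)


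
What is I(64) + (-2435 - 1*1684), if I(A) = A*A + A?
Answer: 41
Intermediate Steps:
I(A) = A + A² (I(A) = A² + A = A + A²)
I(64) + (-2435 - 1*1684) = 64*(1 + 64) + (-2435 - 1*1684) = 64*65 + (-2435 - 1684) = 4160 - 4119 = 41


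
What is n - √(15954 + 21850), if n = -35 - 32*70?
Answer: -2275 - 2*√9451 ≈ -2469.4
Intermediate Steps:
n = -2275 (n = -35 - 2240 = -2275)
n - √(15954 + 21850) = -2275 - √(15954 + 21850) = -2275 - √37804 = -2275 - 2*√9451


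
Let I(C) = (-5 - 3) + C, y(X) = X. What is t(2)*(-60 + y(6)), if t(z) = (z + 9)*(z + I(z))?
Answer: 2376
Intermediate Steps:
I(C) = -8 + C
t(z) = (-8 + 2*z)*(9 + z) (t(z) = (z + 9)*(z + (-8 + z)) = (9 + z)*(-8 + 2*z) = (-8 + 2*z)*(9 + z))
t(2)*(-60 + y(6)) = (-72 + 2*2**2 + 10*2)*(-60 + 6) = (-72 + 2*4 + 20)*(-54) = (-72 + 8 + 20)*(-54) = -44*(-54) = 2376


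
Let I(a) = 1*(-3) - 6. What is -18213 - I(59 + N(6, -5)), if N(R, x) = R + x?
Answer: -18204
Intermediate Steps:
I(a) = -9 (I(a) = -3 - 6 = -9)
-18213 - I(59 + N(6, -5)) = -18213 - 1*(-9) = -18213 + 9 = -18204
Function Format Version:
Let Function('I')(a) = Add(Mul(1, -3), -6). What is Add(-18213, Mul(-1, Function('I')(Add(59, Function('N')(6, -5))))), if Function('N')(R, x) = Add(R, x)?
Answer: -18204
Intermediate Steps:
Function('I')(a) = -9 (Function('I')(a) = Add(-3, -6) = -9)
Add(-18213, Mul(-1, Function('I')(Add(59, Function('N')(6, -5))))) = Add(-18213, Mul(-1, -9)) = Add(-18213, 9) = -18204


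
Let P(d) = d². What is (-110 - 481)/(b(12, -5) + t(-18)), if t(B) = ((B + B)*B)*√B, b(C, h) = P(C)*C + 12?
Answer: -28565/294052 + 15957*I*√2/147026 ≈ -0.097143 + 0.15349*I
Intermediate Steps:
b(C, h) = 12 + C³ (b(C, h) = C²*C + 12 = C³ + 12 = 12 + C³)
t(B) = 2*B^(5/2) (t(B) = ((2*B)*B)*√B = (2*B²)*√B = 2*B^(5/2))
(-110 - 481)/(b(12, -5) + t(-18)) = (-110 - 481)/((12 + 12³) + 2*(-18)^(5/2)) = -591/((12 + 1728) + 2*(972*I*√2)) = -591/(1740 + 1944*I*√2)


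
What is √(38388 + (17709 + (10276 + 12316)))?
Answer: √78689 ≈ 280.52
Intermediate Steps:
√(38388 + (17709 + (10276 + 12316))) = √(38388 + (17709 + 22592)) = √(38388 + 40301) = √78689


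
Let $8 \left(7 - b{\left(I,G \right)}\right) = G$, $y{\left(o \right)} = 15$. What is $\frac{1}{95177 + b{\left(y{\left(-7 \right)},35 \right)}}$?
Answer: $\frac{8}{761437} \approx 1.0506 \cdot 10^{-5}$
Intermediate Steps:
$b{\left(I,G \right)} = 7 - \frac{G}{8}$
$\frac{1}{95177 + b{\left(y{\left(-7 \right)},35 \right)}} = \frac{1}{95177 + \left(7 - \frac{35}{8}\right)} = \frac{1}{95177 + \frac{21}{8}} = \frac{1}{\frac{761437}{8}} = \frac{8}{761437}$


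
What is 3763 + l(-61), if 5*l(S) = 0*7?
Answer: 3763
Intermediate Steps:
l(S) = 0 (l(S) = (0*7)/5 = (⅕)*0 = 0)
3763 + l(-61) = 3763 + 0 = 3763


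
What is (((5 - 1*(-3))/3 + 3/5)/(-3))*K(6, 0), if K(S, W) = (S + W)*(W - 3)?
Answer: 98/5 ≈ 19.600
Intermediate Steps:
K(S, W) = (-3 + W)*(S + W) (K(S, W) = (S + W)*(-3 + W) = (-3 + W)*(S + W))
(((5 - 1*(-3))/3 + 3/5)/(-3))*K(6, 0) = (((5 - 1*(-3))/3 + 3/5)/(-3))*(0² - 3*6 - 3*0 + 6*0) = (((5 + 3)*(⅓) + 3*(⅕))*(-⅓))*(0 - 18 + 0 + 0) = ((8*(⅓) + ⅗)*(-⅓))*(-18) = ((8/3 + ⅗)*(-⅓))*(-18) = ((49/15)*(-⅓))*(-18) = -49/45*(-18) = 98/5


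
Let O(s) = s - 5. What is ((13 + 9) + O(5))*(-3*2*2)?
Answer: -264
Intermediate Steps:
O(s) = -5 + s
((13 + 9) + O(5))*(-3*2*2) = ((13 + 9) + (-5 + 5))*(-3*2*2) = (22 + 0)*(-3*4) = 22*(-1*12) = 22*(-12) = -264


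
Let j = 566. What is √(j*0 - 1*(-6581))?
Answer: √6581 ≈ 81.123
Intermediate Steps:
√(j*0 - 1*(-6581)) = √(566*0 - 1*(-6581)) = √(0 + 6581) = √6581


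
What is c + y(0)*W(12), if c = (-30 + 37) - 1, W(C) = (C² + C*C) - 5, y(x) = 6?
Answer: 1704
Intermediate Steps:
W(C) = -5 + 2*C² (W(C) = (C² + C²) - 5 = 2*C² - 5 = -5 + 2*C²)
c = 6 (c = 7 - 1 = 6)
c + y(0)*W(12) = 6 + 6*(-5 + 2*12²) = 6 + 6*(-5 + 2*144) = 6 + 6*(-5 + 288) = 6 + 6*283 = 6 + 1698 = 1704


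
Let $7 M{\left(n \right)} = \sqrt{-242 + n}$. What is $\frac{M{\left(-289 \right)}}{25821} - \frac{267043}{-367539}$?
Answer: $\frac{267043}{367539} + \frac{i \sqrt{59}}{60249} \approx 0.72657 + 0.00012749 i$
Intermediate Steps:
$M{\left(n \right)} = \frac{\sqrt{-242 + n}}{7}$
$\frac{M{\left(-289 \right)}}{25821} - \frac{267043}{-367539} = \frac{\frac{1}{7} \sqrt{-242 - 289}}{25821} - \frac{267043}{-367539} = \frac{\sqrt{-531}}{7} \cdot \frac{1}{25821} - - \frac{267043}{367539} = \frac{3 i \sqrt{59}}{7} \cdot \frac{1}{25821} + \frac{267043}{367539} = \frac{i \sqrt{59}}{60249} + \frac{267043}{367539} = \frac{267043}{367539} + \frac{i \sqrt{59}}{60249}$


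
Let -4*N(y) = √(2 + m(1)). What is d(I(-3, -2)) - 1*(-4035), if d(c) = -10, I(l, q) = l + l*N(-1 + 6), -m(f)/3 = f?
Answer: 4025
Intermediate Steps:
m(f) = -3*f
N(y) = -I/4 (N(y) = -√(2 - 3*1)/4 = -√(2 - 3)/4 = -I/4)
I(l, q) = l - I*l/4 (I(l, q) = l + l*(-I/4) = l - I*l/4)
d(I(-3, -2)) - 1*(-4035) = -10 - 1*(-4035) = -10 + 4035 = 4025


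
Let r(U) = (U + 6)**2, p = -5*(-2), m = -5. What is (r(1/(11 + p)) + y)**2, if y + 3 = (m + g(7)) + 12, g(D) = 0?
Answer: 320159449/194481 ≈ 1646.2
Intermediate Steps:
p = 10
r(U) = (6 + U)**2
y = 4 (y = -3 + ((-5 + 0) + 12) = -3 + (-5 + 12) = -3 + 7 = 4)
(r(1/(11 + p)) + y)**2 = ((6 + 1/(11 + 10))**2 + 4)**2 = ((6 + 1/21)**2 + 4)**2 = ((127/21)**2 + 4)**2 = (16129/441 + 4)**2 = (17893/441)**2 = 320159449/194481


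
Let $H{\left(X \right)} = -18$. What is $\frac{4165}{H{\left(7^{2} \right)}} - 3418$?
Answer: $- \frac{65689}{18} \approx -3649.4$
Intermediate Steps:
$\frac{4165}{H{\left(7^{2} \right)}} - 3418 = \frac{4165}{-18} - 3418 = 4165 \left(- \frac{1}{18}\right) - 3418 = - \frac{4165}{18} - 3418 = - \frac{65689}{18}$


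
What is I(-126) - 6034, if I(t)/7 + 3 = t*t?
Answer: 105077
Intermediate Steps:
I(t) = -21 + 7*t² (I(t) = -21 + 7*(t*t) = -21 + 7*t²)
I(-126) - 6034 = (-21 + 7*(-126)²) - 6034 = (-21 + 7*15876) - 6034 = (-21 + 111132) - 6034 = 111111 - 6034 = 105077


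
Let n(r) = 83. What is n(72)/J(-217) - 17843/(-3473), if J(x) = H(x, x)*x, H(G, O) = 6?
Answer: 22943327/4521846 ≈ 5.0739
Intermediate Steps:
J(x) = 6*x
n(72)/J(-217) - 17843/(-3473) = 83/((6*(-217))) - 17843/(-3473) = 83/(-1302) - 17843*(-1/3473) = 83*(-1/1302) + 17843/3473 = -83/1302 + 17843/3473 = 22943327/4521846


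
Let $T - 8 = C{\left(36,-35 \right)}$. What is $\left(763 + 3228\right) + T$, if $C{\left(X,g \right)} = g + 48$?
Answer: $4012$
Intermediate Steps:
$C{\left(X,g \right)} = 48 + g$
$T = 21$ ($T = 8 + \left(48 - 35\right) = 8 + 13 = 21$)
$\left(763 + 3228\right) + T = \left(763 + 3228\right) + 21 = 3991 + 21 = 4012$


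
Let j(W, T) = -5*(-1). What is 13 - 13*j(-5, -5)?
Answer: -52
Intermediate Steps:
j(W, T) = 5
13 - 13*j(-5, -5) = 13 - 13*5 = 13 - 65 = -52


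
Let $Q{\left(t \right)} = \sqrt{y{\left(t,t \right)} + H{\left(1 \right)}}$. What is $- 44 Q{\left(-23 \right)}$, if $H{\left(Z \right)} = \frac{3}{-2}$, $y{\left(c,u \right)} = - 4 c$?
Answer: $- 22 \sqrt{362} \approx -418.58$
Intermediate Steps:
$H{\left(Z \right)} = - \frac{3}{2}$ ($H{\left(Z \right)} = 3 \left(- \frac{1}{2}\right) = - \frac{3}{2}$)
$Q{\left(t \right)} = \sqrt{- \frac{3}{2} - 4 t}$ ($Q{\left(t \right)} = \sqrt{- 4 t - \frac{3}{2}} = \sqrt{- \frac{3}{2} - 4 t}$)
$- 44 Q{\left(-23 \right)} = - 44 \frac{\sqrt{-6 - -368}}{2} = - 44 \frac{\sqrt{-6 + 368}}{2} = - 44 \frac{\sqrt{362}}{2} = - 22 \sqrt{362}$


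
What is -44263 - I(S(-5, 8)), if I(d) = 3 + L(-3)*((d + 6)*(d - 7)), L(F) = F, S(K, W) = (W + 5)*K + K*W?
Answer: -11002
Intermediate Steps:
S(K, W) = K*W + K*(5 + W) (S(K, W) = (5 + W)*K + K*W = K*(5 + W) + K*W = K*W + K*(5 + W))
I(d) = 3 - 3*(-7 + d)*(6 + d) (I(d) = 3 - 3*(d + 6)*(d - 7) = 3 - 3*(6 + d)*(-7 + d) = 3 - 3*(-7 + d)*(6 + d))
-44263 - I(S(-5, 8)) = -44263 - (129 - 3*25*(5 + 2*8)**2 + 3*(-5*(5 + 2*8))) = -44263 - (129 - 3*25*(5 + 16)**2 + 3*(-5*(5 + 16))) = -44263 - (129 - 3*(-5*21)**2 + 3*(-5*21)) = -44263 - (129 - 3*(-105)**2 + 3*(-105)) = -44263 - (129 - 3*11025 - 315) = -44263 - (129 - 33075 - 315) = -44263 - 1*(-33261) = -44263 + 33261 = -11002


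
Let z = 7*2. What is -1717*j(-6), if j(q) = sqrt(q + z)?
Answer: -3434*sqrt(2) ≈ -4856.4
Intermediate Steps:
z = 14
j(q) = sqrt(14 + q) (j(q) = sqrt(q + 14) = sqrt(14 + q))
-1717*j(-6) = -1717*sqrt(14 - 6) = -3434*sqrt(2)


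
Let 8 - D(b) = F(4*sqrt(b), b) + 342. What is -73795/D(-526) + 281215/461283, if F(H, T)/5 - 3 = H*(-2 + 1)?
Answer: 11973512169980/153238673883 + 1475900*I*sqrt(526)/332201 ≈ 78.136 + 101.89*I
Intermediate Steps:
F(H, T) = 15 - 5*H (F(H, T) = 15 + 5*(H*(-2 + 1)) = 15 + 5*(H*(-1)) = 15 + 5*(-H) = 15 - 5*H)
D(b) = -349 + 20*sqrt(b) (D(b) = 8 - ((15 - 20*sqrt(b)) + 342) = 8 - (357 - 20*sqrt(b)) = 8 + (-357 + 20*sqrt(b)) = -349 + 20*sqrt(b))
-73795/D(-526) + 281215/461283 = -73795/(-349 + 20*sqrt(-526)) + 281215/461283 = -73795/(-349 + 20*(I*sqrt(526))) + 281215*(1/461283) = -73795/(-349 + 20*I*sqrt(526)) + 281215/461283 = 281215/461283 - 73795/(-349 + 20*I*sqrt(526))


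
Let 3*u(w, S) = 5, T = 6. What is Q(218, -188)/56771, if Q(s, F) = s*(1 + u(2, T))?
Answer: 1744/170313 ≈ 0.010240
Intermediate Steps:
u(w, S) = 5/3 (u(w, S) = (⅓)*5 = 5/3)
Q(s, F) = 8*s/3 (Q(s, F) = s*(1 + 5/3) = s*(8/3) = 8*s/3)
Q(218, -188)/56771 = ((8/3)*218)/56771 = (1744/3)*(1/56771) = 1744/170313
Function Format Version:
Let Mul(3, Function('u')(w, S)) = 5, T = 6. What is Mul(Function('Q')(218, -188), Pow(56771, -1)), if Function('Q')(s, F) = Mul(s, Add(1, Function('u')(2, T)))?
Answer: Rational(1744, 170313) ≈ 0.010240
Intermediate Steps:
Function('u')(w, S) = Rational(5, 3) (Function('u')(w, S) = Mul(Rational(1, 3), 5) = Rational(5, 3))
Function('Q')(s, F) = Mul(Rational(8, 3), s) (Function('Q')(s, F) = Mul(s, Add(1, Rational(5, 3))) = Mul(s, Rational(8, 3)) = Mul(Rational(8, 3), s))
Mul(Function('Q')(218, -188), Pow(56771, -1)) = Mul(Mul(Rational(8, 3), 218), Pow(56771, -1)) = Mul(Rational(1744, 3), Rational(1, 56771)) = Rational(1744, 170313)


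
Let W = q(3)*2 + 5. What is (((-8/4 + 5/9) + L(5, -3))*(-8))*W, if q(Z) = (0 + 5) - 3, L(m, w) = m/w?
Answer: 224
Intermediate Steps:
q(Z) = 2 (q(Z) = 5 - 3 = 2)
W = 9 (W = 2*2 + 5 = 4 + 5 = 9)
(((-8/4 + 5/9) + L(5, -3))*(-8))*W = (((-8/4 + 5/9) + 5/(-3))*(-8))*9 = (((-8*¼ + 5*(⅑)) + 5*(-⅓))*(-8))*9 = (((-2 + 5/9) - 5/3)*(-8))*9 = ((-13/9 - 5/3)*(-8))*9 = -28/9*(-8)*9 = (224/9)*9 = 224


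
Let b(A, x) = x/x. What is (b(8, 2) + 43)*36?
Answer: 1584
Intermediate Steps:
b(A, x) = 1
(b(8, 2) + 43)*36 = (1 + 43)*36 = 44*36 = 1584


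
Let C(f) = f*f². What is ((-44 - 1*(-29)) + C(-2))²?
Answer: 529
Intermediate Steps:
C(f) = f³
((-44 - 1*(-29)) + C(-2))² = ((-44 - 1*(-29)) + (-2)³)² = ((-44 + 29) - 8)² = (-15 - 8)² = (-23)² = 529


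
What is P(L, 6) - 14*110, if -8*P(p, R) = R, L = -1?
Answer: -6163/4 ≈ -1540.8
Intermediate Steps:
P(p, R) = -R/8
P(L, 6) - 14*110 = -⅛*6 - 14*110 = -¾ - 1540 = -6163/4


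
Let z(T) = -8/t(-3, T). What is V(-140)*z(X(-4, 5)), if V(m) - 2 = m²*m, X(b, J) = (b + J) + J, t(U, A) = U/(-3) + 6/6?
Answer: 10975992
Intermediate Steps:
t(U, A) = 1 - U/3 (t(U, A) = U*(-⅓) + 6*(⅙) = -U/3 + 1 = 1 - U/3)
X(b, J) = b + 2*J (X(b, J) = (J + b) + J = b + 2*J)
V(m) = 2 + m³ (V(m) = 2 + m²*m = 2 + m³)
z(T) = -4 (z(T) = -8/(1 - ⅓*(-3)) = -8/(1 + 1) = -8/2 = -8*½ = -4)
V(-140)*z(X(-4, 5)) = (2 + (-140)³)*(-4) = (2 - 2744000)*(-4) = -2743998*(-4) = 10975992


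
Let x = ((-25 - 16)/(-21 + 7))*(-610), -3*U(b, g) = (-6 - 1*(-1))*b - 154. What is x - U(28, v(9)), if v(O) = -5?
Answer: -13191/7 ≈ -1884.4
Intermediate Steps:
U(b, g) = 154/3 + 5*b/3 (U(b, g) = -((-6 - 1*(-1))*b - 154)/3 = -((-6 + 1)*b - 154)/3 = -(-5*b - 154)/3 = -(-154 - 5*b)/3 = 154/3 + 5*b/3)
x = -12505/7 (x = -41/(-14)*(-610) = -41*(-1/14)*(-610) = (41/14)*(-610) = -12505/7 ≈ -1786.4)
x - U(28, v(9)) = -12505/7 - (154/3 + (5/3)*28) = -12505/7 - (154/3 + 140/3) = -12505/7 - 1*98 = -12505/7 - 98 = -13191/7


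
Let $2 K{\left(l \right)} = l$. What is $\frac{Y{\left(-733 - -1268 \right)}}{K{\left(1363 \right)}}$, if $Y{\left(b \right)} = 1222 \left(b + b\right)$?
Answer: $\frac{55640}{29} \approx 1918.6$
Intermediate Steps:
$K{\left(l \right)} = \frac{l}{2}$
$Y{\left(b \right)} = 2444 b$ ($Y{\left(b \right)} = 1222 \cdot 2 b = 2444 b$)
$\frac{Y{\left(-733 - -1268 \right)}}{K{\left(1363 \right)}} = \frac{2444 \left(-733 - -1268\right)}{\frac{1}{2} \cdot 1363} = \frac{2444 \left(-733 + 1268\right)}{\frac{1363}{2}} = 2444 \cdot 535 \cdot \frac{2}{1363} = 1307540 \cdot \frac{2}{1363} = \frac{55640}{29}$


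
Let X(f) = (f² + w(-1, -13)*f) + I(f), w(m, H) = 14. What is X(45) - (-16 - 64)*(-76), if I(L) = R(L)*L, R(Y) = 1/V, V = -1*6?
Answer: -6865/2 ≈ -3432.5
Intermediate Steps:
V = -6
R(Y) = -⅙ (R(Y) = 1/(-6) = -⅙)
I(L) = -L/6
X(f) = f² + 83*f/6 (X(f) = (f² + 14*f) - f/6 = f² + 83*f/6)
X(45) - (-16 - 64)*(-76) = (⅙)*45*(83 + 6*45) - (-16 - 64)*(-76) = (⅙)*45*(83 + 270) - (-80)*(-76) = (⅙)*45*353 - 1*6080 = 5295/2 - 6080 = -6865/2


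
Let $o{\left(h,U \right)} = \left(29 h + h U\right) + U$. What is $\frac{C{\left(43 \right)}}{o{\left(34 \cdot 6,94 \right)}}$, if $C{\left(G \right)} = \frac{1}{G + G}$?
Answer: $\frac{1}{2165996} \approx 4.6168 \cdot 10^{-7}$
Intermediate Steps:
$C{\left(G \right)} = \frac{1}{2 G}$
$o{\left(h,U \right)} = U + 29 h + U h$ ($o{\left(h,U \right)} = \left(29 h + U h\right) + U = U + 29 h + U h$)
$\frac{C{\left(43 \right)}}{o{\left(34 \cdot 6,94 \right)}} = \frac{\frac{1}{2} \cdot \frac{1}{43}}{94 + 29 \cdot 34 \cdot 6 + 94 \cdot 34 \cdot 6} = \frac{\frac{1}{2} \cdot \frac{1}{43}}{94 + 29 \cdot 204 + 94 \cdot 204} = \frac{1}{86 \left(94 + 5916 + 19176\right)} = \frac{1}{86 \cdot 25186} = \frac{1}{86} \cdot \frac{1}{25186} = \frac{1}{2165996}$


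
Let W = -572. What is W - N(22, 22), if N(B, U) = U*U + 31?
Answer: -1087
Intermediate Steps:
N(B, U) = 31 + U**2 (N(B, U) = U**2 + 31 = 31 + U**2)
W - N(22, 22) = -572 - (31 + 22**2) = -572 - (31 + 484) = -572 - 1*515 = -572 - 515 = -1087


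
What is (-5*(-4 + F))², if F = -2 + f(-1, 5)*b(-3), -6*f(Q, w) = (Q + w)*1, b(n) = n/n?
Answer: 10000/9 ≈ 1111.1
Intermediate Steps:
b(n) = 1
f(Q, w) = -Q/6 - w/6 (f(Q, w) = -(Q + w)/6 = -Q/6 - w/6)
F = -8/3 (F = -2 + (-⅙*(-1) - ⅙*5)*1 = -2 + (⅙ - ⅚)*1 = -2 - ⅔*1 = -2 - ⅔ = -8/3 ≈ -2.6667)
(-5*(-4 + F))² = (-5*(-4 - 8/3))² = (-5*(-20/3))² = (100/3)² = 10000/9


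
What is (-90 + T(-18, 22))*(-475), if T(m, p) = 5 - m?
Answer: 31825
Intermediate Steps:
(-90 + T(-18, 22))*(-475) = (-90 + (5 - 1*(-18)))*(-475) = (-90 + (5 + 18))*(-475) = (-90 + 23)*(-475) = -67*(-475) = 31825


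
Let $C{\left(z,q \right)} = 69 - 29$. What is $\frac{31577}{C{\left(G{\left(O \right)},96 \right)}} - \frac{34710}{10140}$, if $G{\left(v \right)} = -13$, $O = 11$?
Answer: $\frac{408721}{520} \approx 786.0$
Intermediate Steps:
$C{\left(z,q \right)} = 40$ ($C{\left(z,q \right)} = 69 - 29 = 40$)
$\frac{31577}{C{\left(G{\left(O \right)},96 \right)}} - \frac{34710}{10140} = \frac{31577}{40} - \frac{34710}{10140} = 31577 \cdot \frac{1}{40} - \frac{89}{26} = \frac{31577}{40} - \frac{89}{26} = \frac{408721}{520}$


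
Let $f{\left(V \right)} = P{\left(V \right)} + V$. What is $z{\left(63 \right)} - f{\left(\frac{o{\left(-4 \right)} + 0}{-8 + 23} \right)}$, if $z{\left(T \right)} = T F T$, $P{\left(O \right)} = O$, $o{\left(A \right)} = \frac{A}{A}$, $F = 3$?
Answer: $\frac{178603}{15} \approx 11907.0$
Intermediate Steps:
$o{\left(A \right)} = 1$
$z{\left(T \right)} = 3 T^{2}$ ($z{\left(T \right)} = T 3 T = 3 T T = 3 T^{2}$)
$f{\left(V \right)} = 2 V$ ($f{\left(V \right)} = V + V = 2 V$)
$z{\left(63 \right)} - f{\left(\frac{o{\left(-4 \right)} + 0}{-8 + 23} \right)} = 3 \cdot 63^{2} - 2 \frac{1 + 0}{-8 + 23} = 3 \cdot 3969 - 2 \cdot 1 \cdot \frac{1}{15} = 11907 - 2 \cdot 1 \cdot \frac{1}{15} = 11907 - 2 \cdot \frac{1}{15} = 11907 - \frac{2}{15} = \frac{178603}{15}$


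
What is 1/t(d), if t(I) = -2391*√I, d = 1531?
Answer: -√1531/3660621 ≈ -1.0689e-5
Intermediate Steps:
1/t(d) = 1/(-2391*√1531) = -√1531/3660621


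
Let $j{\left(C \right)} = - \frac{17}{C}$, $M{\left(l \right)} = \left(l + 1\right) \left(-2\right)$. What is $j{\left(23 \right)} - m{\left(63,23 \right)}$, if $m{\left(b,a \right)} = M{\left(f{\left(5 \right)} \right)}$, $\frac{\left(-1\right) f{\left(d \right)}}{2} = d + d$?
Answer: $- \frac{891}{23} \approx -38.739$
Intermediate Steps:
$f{\left(d \right)} = - 4 d$ ($f{\left(d \right)} = - 2 \left(d + d\right) = - 2 \cdot 2 d = - 4 d$)
$M{\left(l \right)} = -2 - 2 l$ ($M{\left(l \right)} = \left(1 + l\right) \left(-2\right) = -2 - 2 l$)
$m{\left(b,a \right)} = 38$ ($m{\left(b,a \right)} = -2 - 2 \left(\left(-4\right) 5\right) = -2 - -40 = -2 + 40 = 38$)
$j{\left(23 \right)} - m{\left(63,23 \right)} = - \frac{17}{23} - 38 = - \frac{891}{23}$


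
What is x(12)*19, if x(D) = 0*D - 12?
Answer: -228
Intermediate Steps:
x(D) = -12 (x(D) = 0 - 12 = -12)
x(12)*19 = -12*19 = -228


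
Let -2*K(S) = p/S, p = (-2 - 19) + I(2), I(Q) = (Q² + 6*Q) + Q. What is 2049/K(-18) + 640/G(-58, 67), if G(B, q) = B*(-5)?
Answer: -712988/29 ≈ -24586.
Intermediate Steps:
I(Q) = Q² + 7*Q
G(B, q) = -5*B
p = -3 (p = (-2 - 19) + 2*(7 + 2) = -21 + 2*9 = -21 + 18 = -3)
K(S) = 3/(2*S) (K(S) = -(-3)/(2*S) = 3/(2*S))
2049/K(-18) + 640/G(-58, 67) = 2049/(((3/2)/(-18))) + 640/((-5*(-58))) = 2049/(((3/2)*(-1/18))) + 640/290 = 2049/(-1/12) + 640*(1/290) = 2049*(-12) + 64/29 = -24588 + 64/29 = -712988/29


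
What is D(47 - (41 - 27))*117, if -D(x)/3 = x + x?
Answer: -23166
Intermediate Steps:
D(x) = -6*x (D(x) = -3*(x + x) = -6*x)
D(47 - (41 - 27))*117 = -6*(47 - (41 - 27))*117 = -6*(47 - 1*14)*117 = -6*(47 - 14)*117 = -6*33*117 = -198*117 = -23166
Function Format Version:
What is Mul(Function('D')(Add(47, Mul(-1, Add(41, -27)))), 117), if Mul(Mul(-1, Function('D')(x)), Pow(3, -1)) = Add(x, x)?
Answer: -23166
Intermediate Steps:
Function('D')(x) = Mul(-6, x) (Function('D')(x) = Mul(-3, Add(x, x)) = Mul(-3, Mul(2, x)) = Mul(-6, x))
Mul(Function('D')(Add(47, Mul(-1, Add(41, -27)))), 117) = Mul(Mul(-6, Add(47, Mul(-1, Add(41, -27)))), 117) = Mul(Mul(-6, Add(47, Mul(-1, 14))), 117) = Mul(Mul(-6, Add(47, -14)), 117) = Mul(Mul(-6, 33), 117) = Mul(-198, 117) = -23166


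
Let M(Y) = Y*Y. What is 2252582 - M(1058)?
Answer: 1133218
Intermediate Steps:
M(Y) = Y**2
2252582 - M(1058) = 2252582 - 1*1058**2 = 2252582 - 1*1119364 = 2252582 - 1119364 = 1133218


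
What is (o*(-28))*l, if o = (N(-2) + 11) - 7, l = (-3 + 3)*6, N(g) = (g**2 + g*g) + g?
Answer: 0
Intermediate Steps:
N(g) = g + 2*g**2 (N(g) = (g**2 + g**2) + g = 2*g**2 + g = g + 2*g**2)
l = 0 (l = 0*6 = 0)
o = 10 (o = (-2*(1 + 2*(-2)) + 11) - 7 = (-2*(1 - 4) + 11) - 7 = (-2*(-3) + 11) - 7 = (6 + 11) - 7 = 17 - 7 = 10)
(o*(-28))*l = (10*(-28))*0 = -280*0 = 0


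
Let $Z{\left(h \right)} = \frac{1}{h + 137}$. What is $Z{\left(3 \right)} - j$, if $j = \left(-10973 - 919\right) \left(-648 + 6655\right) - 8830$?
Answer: $\frac{10002170361}{140} \approx 7.1444 \cdot 10^{7}$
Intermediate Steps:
$j = -71444074$ ($j = \left(-11892\right) 6007 - 8830 = -71435244 - 8830 = -71444074$)
$Z{\left(h \right)} = \frac{1}{137 + h}$
$Z{\left(3 \right)} - j = \frac{1}{137 + 3} - -71444074 = \frac{1}{140} + 71444074 = \frac{10002170361}{140}$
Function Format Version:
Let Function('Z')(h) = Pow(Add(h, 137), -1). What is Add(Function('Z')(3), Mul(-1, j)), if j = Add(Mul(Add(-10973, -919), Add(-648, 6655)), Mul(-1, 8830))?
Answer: Rational(10002170361, 140) ≈ 7.1444e+7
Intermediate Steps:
j = -71444074 (j = Add(Mul(-11892, 6007), -8830) = Add(-71435244, -8830) = -71444074)
Function('Z')(h) = Pow(Add(137, h), -1)
Add(Function('Z')(3), Mul(-1, j)) = Add(Pow(Add(137, 3), -1), Mul(-1, -71444074)) = Add(Pow(140, -1), 71444074) = Add(Rational(1, 140), 71444074) = Rational(10002170361, 140)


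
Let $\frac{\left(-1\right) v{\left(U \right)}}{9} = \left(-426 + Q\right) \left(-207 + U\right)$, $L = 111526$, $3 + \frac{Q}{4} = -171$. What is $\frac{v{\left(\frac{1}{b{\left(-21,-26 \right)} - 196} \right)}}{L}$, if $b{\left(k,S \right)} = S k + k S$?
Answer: $- \frac{936443079}{49963648} \approx -18.742$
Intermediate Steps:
$Q = -696$ ($Q = -12 + 4 \left(-171\right) = -12 - 684 = -696$)
$b{\left(k,S \right)} = 2 S k$ ($b{\left(k,S \right)} = S k + S k = 2 S k$)
$v{\left(U \right)} = -2090286 + 10098 U$ ($v{\left(U \right)} = - 9 \left(-426 - 696\right) \left(-207 + U\right) = - 9 \left(- 1122 \left(-207 + U\right)\right) = - 9 \left(232254 - 1122 U\right) = -2090286 + 10098 U$)
$\frac{v{\left(\frac{1}{b{\left(-21,-26 \right)} - 196} \right)}}{L} = \frac{-2090286 + \frac{10098}{2 \left(-26\right) \left(-21\right) - 196}}{111526} = \left(-2090286 + \frac{10098}{1092 - 196}\right) \frac{1}{111526} = \left(-2090286 + \frac{10098}{896}\right) \frac{1}{111526} = \left(-2090286 + 10098 \cdot \frac{1}{896}\right) \frac{1}{111526} = \left(-2090286 + \frac{5049}{448}\right) \frac{1}{111526} = \left(- \frac{936443079}{448}\right) \frac{1}{111526} = - \frac{936443079}{49963648}$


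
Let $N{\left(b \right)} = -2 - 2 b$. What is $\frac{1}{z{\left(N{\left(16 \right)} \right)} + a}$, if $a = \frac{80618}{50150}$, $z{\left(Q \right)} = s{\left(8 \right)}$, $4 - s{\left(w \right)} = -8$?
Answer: $\frac{25075}{341209} \approx 0.073489$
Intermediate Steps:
$s{\left(w \right)} = 12$ ($s{\left(w \right)} = 4 - -8 = 4 + 8 = 12$)
$z{\left(Q \right)} = 12$
$a = \frac{40309}{25075}$ ($a = 80618 \cdot \frac{1}{50150} = \frac{40309}{25075} \approx 1.6075$)
$\frac{1}{z{\left(N{\left(16 \right)} \right)} + a} = \frac{1}{12 + \frac{40309}{25075}} = \frac{1}{\frac{341209}{25075}} = \frac{25075}{341209}$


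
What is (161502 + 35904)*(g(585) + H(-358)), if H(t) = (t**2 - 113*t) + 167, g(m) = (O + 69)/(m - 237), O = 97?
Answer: 966258710373/29 ≈ 3.3319e+10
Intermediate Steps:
g(m) = 166/(-237 + m) (g(m) = (97 + 69)/(m - 237) = 166/(-237 + m))
H(t) = 167 + t**2 - 113*t
(161502 + 35904)*(g(585) + H(-358)) = (161502 + 35904)*(166/(-237 + 585) + (167 + (-358)**2 - 113*(-358))) = 197406*(166/348 + (167 + 128164 + 40454)) = 197406*(166*(1/348) + 168785) = 197406*(83/174 + 168785) = 197406*(29368673/174) = 966258710373/29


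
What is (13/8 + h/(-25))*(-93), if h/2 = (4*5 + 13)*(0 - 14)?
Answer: -717681/200 ≈ -3588.4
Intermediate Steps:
h = -924 (h = 2*((4*5 + 13)*(0 - 14)) = 2*((20 + 13)*(-14)) = 2*(33*(-14)) = 2*(-462) = -924)
(13/8 + h/(-25))*(-93) = (13/8 - 924/(-25))*(-93) = (13*(⅛) - 924*(-1/25))*(-93) = (13/8 + 924/25)*(-93) = (7717/200)*(-93) = -717681/200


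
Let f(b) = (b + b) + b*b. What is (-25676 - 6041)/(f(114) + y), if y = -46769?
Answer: 31717/33545 ≈ 0.94551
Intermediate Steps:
f(b) = b² + 2*b (f(b) = 2*b + b² = b² + 2*b)
(-25676 - 6041)/(f(114) + y) = (-25676 - 6041)/(114*(2 + 114) - 46769) = -31717/(114*116 - 46769) = -31717/(13224 - 46769) = -31717/(-33545) = -31717*(-1/33545) = 31717/33545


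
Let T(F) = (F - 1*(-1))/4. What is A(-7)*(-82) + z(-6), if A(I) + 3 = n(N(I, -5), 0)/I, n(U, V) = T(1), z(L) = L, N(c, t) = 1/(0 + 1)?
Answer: 1721/7 ≈ 245.86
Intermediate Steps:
N(c, t) = 1 (N(c, t) = 1/1 = 1)
T(F) = ¼ + F/4 (T(F) = (F + 1)*(¼) = (1 + F)*(¼) = ¼ + F/4)
n(U, V) = ½ (n(U, V) = ¼ + (¼)*1 = ¼ + ¼ = ½)
A(I) = -3 + 1/(2*I)
A(-7)*(-82) + z(-6) = (-3 + (½)/(-7))*(-82) - 6 = (-3 + (½)*(-⅐))*(-82) - 6 = (-3 - 1/14)*(-82) - 6 = -43/14*(-82) - 6 = 1763/7 - 6 = 1721/7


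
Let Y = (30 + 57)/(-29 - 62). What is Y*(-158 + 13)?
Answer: 12615/91 ≈ 138.63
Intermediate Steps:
Y = -87/91 (Y = 87/(-91) = 87*(-1/91) = -87/91 ≈ -0.95604)
Y*(-158 + 13) = -87*(-158 + 13)/91 = -87/91*(-145) = 12615/91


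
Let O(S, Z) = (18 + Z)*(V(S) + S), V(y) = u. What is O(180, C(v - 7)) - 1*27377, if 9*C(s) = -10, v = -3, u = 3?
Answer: -72859/3 ≈ -24286.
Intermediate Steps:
V(y) = 3
C(s) = -10/9 (C(s) = (⅑)*(-10) = -10/9)
O(S, Z) = (3 + S)*(18 + Z) (O(S, Z) = (18 + Z)*(3 + S) = (3 + S)*(18 + Z))
O(180, C(v - 7)) - 1*27377 = (54 + 3*(-10/9) + 18*180 + 180*(-10/9)) - 1*27377 = (54 - 10/3 + 3240 - 200) - 27377 = 9272/3 - 27377 = -72859/3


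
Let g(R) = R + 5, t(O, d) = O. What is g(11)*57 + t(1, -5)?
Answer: 913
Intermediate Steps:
g(R) = 5 + R
g(11)*57 + t(1, -5) = (5 + 11)*57 + 1 = 16*57 + 1 = 912 + 1 = 913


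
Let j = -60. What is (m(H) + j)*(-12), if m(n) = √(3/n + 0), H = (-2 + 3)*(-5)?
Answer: 720 - 12*I*√15/5 ≈ 720.0 - 9.2952*I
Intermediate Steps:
H = -5 (H = 1*(-5) = -5)
m(n) = √3*√(1/n) (m(n) = √(3/n) = √3*√(1/n))
(m(H) + j)*(-12) = (√3*√(1/(-5)) - 60)*(-12) = (√3*√(-⅕) - 60)*(-12) = (√3*(I*√5/5) - 60)*(-12) = (I*√15/5 - 60)*(-12) = (-60 + I*√15/5)*(-12) = 720 - 12*I*√15/5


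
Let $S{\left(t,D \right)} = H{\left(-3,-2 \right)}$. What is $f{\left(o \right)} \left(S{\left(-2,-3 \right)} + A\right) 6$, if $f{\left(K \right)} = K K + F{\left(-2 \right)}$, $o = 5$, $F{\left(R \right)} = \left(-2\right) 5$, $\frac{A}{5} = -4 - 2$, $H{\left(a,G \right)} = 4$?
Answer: $-2340$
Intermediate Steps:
$A = -30$ ($A = 5 \left(-4 - 2\right) = 5 \left(-6\right) = -30$)
$S{\left(t,D \right)} = 4$
$F{\left(R \right)} = -10$
$f{\left(K \right)} = -10 + K^{2}$ ($f{\left(K \right)} = K K - 10 = K^{2} - 10 = -10 + K^{2}$)
$f{\left(o \right)} \left(S{\left(-2,-3 \right)} + A\right) 6 = \left(-10 + 5^{2}\right) \left(4 - 30\right) 6 = \left(-10 + 25\right) \left(\left(-26\right) 6\right) = 15 \left(-156\right) = -2340$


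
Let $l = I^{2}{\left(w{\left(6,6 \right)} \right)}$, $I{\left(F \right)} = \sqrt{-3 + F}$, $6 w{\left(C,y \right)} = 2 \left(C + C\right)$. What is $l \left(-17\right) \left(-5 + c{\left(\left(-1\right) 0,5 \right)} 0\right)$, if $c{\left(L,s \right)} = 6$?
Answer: $85$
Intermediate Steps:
$w{\left(C,y \right)} = \frac{2 C}{3}$ ($w{\left(C,y \right)} = \frac{2 \left(C + C\right)}{6} = \frac{2 \cdot 2 C}{6} = \frac{4 C}{6} = \frac{2 C}{3}$)
$l = 1$ ($l = \left(\sqrt{-3 + \frac{2}{3} \cdot 6}\right)^{2} = \left(\sqrt{-3 + 4}\right)^{2} = \left(\sqrt{1}\right)^{2} = 1^{2} = 1$)
$l \left(-17\right) \left(-5 + c{\left(\left(-1\right) 0,5 \right)} 0\right) = 1 \left(-17\right) \left(-5 + 6 \cdot 0\right) = - 17 \left(-5 + 0\right) = \left(-17\right) \left(-5\right) = 85$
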